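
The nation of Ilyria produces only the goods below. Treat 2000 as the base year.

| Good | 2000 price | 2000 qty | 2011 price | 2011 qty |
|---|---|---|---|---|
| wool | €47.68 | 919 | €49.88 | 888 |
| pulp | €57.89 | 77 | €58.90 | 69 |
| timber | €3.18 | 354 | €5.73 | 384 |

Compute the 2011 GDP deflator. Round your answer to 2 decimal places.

106.31

Nominal GDP 2011 = 49.88·888 + 58.90·69 + 5.73·384 = 50557.86.
Real GDP 2011 (at 2000 prices) = 47.68·888 + 57.89·69 + 3.18·384 = 47555.37.
Deflator = Nominal/Real × 100 = 50557.86/47555.37 × 100 = 106.314.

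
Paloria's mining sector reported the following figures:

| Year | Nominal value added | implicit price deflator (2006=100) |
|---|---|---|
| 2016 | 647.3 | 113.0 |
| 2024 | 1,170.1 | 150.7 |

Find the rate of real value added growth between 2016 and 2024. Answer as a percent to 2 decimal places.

35.54%

Deflate each year: 2016 → 647.3/1.130 = 572.83; 2024 → 1170.1/1.507 = 776.44.
So real value added changed by 776.44/572.83 − 1 = 0.3554, i.e. 35.54%.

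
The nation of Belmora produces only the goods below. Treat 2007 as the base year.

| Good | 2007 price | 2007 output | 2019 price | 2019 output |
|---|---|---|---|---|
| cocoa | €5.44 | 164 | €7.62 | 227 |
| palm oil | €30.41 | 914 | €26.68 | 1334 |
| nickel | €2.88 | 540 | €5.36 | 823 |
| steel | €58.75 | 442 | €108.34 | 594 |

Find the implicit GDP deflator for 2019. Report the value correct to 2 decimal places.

Nominal GDP 2019 = 7.62·227 + 26.68·1334 + 5.36·823 + 108.34·594 = 106086.10.
Real GDP 2019 (at 2007 prices) = 5.44·227 + 30.41·1334 + 2.88·823 + 58.75·594 = 79069.56.
Deflator = Nominal/Real × 100 = 106086.10/79069.56 × 100 = 134.168.

134.17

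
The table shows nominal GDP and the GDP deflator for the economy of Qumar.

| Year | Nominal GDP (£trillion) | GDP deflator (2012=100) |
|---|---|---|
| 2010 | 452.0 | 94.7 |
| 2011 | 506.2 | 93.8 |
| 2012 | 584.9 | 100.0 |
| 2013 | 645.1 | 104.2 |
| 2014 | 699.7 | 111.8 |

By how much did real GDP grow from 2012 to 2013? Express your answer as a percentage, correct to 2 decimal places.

Real GDP 2012 = 584.9/1.000 = 584.90.
Real GDP 2013 = 645.1/1.042 = 619.10.
Change = 619.10/584.90 − 1 = 0.0585.

5.85%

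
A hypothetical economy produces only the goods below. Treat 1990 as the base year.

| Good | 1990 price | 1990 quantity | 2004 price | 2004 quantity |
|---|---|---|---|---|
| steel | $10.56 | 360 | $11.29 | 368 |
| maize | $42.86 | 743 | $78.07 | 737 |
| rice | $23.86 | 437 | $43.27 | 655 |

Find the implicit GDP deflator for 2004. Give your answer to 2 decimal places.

Nominal GDP 2004 = 11.29·368 + 78.07·737 + 43.27·655 = 90034.16.
Real GDP 2004 (at 1990 prices) = 10.56·368 + 42.86·737 + 23.86·655 = 51102.20.
Deflator = Nominal/Real × 100 = 90034.16/51102.20 × 100 = 176.185.

176.18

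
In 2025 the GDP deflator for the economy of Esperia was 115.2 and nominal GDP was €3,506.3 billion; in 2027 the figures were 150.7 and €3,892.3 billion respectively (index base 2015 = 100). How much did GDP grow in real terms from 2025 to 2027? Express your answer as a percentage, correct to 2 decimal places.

Real GDP 2025 = 3506.3 / 1.152 = 3043.66.
Real GDP 2027 = 3892.3 / 1.507 = 2582.81.
Real growth = 2582.81 / 3043.66 − 1 = -0.1514.

-15.14%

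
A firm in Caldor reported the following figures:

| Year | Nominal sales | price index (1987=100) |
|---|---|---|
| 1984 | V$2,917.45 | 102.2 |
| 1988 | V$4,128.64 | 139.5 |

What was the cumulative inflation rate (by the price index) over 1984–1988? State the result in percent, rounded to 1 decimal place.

36.5%

Price-level change = 139.5 / 102.2 − 1 = 0.3650.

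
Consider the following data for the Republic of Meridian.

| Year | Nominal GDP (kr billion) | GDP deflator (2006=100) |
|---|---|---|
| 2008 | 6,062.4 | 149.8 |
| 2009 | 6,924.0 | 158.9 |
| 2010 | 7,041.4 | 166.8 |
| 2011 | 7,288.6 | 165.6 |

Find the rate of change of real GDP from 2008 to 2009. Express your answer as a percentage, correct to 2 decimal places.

Real GDP 2008 = 6062.4/1.498 = 4047.00.
Real GDP 2009 = 6924.0/1.589 = 4357.46.
Change = 4357.46/4047.00 − 1 = 0.0767.

7.67%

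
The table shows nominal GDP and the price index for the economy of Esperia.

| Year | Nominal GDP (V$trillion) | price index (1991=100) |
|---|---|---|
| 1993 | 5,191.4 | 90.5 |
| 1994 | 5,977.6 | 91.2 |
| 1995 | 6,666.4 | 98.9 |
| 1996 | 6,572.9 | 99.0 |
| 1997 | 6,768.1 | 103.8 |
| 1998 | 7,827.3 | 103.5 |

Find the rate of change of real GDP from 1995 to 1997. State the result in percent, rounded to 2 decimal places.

Real GDP 1995 = 6666.4/0.989 = 6740.55.
Real GDP 1997 = 6768.1/1.038 = 6520.33.
Change = 6520.33/6740.55 − 1 = -0.0327.

-3.27%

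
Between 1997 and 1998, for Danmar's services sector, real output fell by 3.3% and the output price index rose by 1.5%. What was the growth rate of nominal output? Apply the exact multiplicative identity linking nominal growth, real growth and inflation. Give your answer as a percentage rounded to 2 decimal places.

-1.85%

(1 + g_nom) = (1 + g_real)(1 + π) = 0.9670 × 1.0150 = 0.98151.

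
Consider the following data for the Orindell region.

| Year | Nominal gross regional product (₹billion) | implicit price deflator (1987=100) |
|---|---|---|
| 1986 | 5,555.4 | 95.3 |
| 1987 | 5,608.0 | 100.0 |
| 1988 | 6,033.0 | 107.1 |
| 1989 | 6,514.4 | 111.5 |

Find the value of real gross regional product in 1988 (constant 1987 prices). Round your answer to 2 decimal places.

₹5,633.05 billion

Real gross regional product 1988 = 6033.0 / 1.071 = 5633.05.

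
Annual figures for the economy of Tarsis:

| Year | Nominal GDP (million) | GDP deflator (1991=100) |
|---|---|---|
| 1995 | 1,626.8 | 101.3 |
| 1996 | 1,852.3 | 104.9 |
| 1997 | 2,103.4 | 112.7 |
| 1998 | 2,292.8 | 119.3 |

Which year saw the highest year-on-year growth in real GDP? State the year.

1996

1996: real = 1852.3/1.049 = 1765.78; growth vs 1995 (1605.92) = 9.95%.
1997: real = 2103.4/1.127 = 1866.37; growth vs 1996 (1765.78) = 5.70%.
1998: real = 2292.8/1.193 = 1921.88; growth vs 1997 (1866.37) = 2.97%.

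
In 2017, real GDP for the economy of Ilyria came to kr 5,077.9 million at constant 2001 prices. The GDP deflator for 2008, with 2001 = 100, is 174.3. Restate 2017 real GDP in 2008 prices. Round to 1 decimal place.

kr 8,850.8 million

Real GDP in 2008 prices = Real GDP in 2001 prices × (P_2008/P_2001) = 5077.9 × 1.743 = 8850.78.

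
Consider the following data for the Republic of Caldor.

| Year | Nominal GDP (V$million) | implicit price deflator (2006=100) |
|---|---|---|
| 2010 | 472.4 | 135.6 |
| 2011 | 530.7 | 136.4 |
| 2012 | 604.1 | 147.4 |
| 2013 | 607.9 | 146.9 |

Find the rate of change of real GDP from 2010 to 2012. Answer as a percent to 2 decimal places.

Real GDP 2010 = 472.4/1.356 = 348.38.
Real GDP 2012 = 604.1/1.474 = 409.84.
Change = 409.84/348.38 − 1 = 0.1764.

17.64%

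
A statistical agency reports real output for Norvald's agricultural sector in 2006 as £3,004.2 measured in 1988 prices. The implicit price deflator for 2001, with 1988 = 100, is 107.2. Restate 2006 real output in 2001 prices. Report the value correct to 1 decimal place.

Real output in 2001 prices = Real output in 1988 prices × (P_2001/P_1988) = 3004.2 × 1.072 = 3220.50.

£3,220.5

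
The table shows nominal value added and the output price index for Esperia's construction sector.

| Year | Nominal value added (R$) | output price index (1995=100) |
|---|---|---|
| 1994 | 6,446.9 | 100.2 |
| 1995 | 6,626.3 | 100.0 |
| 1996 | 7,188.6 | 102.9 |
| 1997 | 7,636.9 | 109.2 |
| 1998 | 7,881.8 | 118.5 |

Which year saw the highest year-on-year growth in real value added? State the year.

1996

1995: real = 6626.3/1.000 = 6626.30; growth vs 1994 (6434.03) = 2.99%.
1996: real = 7188.6/1.029 = 6986.01; growth vs 1995 (6626.30) = 5.43%.
1997: real = 7636.9/1.092 = 6993.50; growth vs 1996 (6986.01) = 0.11%.
1998: real = 7881.8/1.185 = 6651.31; growth vs 1997 (6993.50) = -4.89%.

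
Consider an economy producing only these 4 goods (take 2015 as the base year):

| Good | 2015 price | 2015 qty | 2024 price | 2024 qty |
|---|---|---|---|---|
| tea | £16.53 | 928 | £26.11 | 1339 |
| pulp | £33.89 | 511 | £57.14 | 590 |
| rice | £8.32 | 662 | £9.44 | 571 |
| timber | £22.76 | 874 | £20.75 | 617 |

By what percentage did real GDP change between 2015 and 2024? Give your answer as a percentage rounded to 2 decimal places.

4.93%

Real GDP 2015 = Nominal GDP 2015 = 16.53·928 + 33.89·511 + 8.32·662 + 22.76·874 = 58057.71.
Real GDP 2024 (at 2015 prices) = 16.53·1339 + 33.89·590 + 8.32·571 + 22.76·617 = 60922.41.
Real growth = 60922.41/58057.71 − 1 = 0.0493.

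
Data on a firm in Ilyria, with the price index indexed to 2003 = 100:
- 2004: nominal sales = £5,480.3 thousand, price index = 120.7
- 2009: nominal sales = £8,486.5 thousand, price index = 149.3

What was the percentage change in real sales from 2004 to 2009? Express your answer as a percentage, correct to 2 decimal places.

25.19%

Deflate each year: 2004 → 5480.3/1.207 = 4540.43; 2009 → 8486.5/1.493 = 5684.19.
So real sales changed by 5684.19/4540.43 − 1 = 0.2519, i.e. 25.19%.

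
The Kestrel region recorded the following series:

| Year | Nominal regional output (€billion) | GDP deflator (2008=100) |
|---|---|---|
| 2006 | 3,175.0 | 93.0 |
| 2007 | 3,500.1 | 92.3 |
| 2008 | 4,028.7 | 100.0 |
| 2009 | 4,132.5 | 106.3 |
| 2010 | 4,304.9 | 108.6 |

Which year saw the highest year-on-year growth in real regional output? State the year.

2007

2007: real = 3500.1/0.923 = 3792.09; growth vs 2006 (3413.98) = 11.08%.
2008: real = 4028.7/1.000 = 4028.70; growth vs 2007 (3792.09) = 6.24%.
2009: real = 4132.5/1.063 = 3887.58; growth vs 2008 (4028.70) = -3.50%.
2010: real = 4304.9/1.086 = 3964.00; growth vs 2009 (3887.58) = 1.97%.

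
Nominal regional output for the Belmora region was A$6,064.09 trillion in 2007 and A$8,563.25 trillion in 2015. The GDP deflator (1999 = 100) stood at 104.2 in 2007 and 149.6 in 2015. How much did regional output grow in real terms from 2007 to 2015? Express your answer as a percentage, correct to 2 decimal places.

-1.64%

Deflate each year: 2007 → 6064.09/1.042 = 5819.66; 2015 → 8563.25/1.496 = 5724.10.
So real regional output changed by 5724.10/5819.66 − 1 = -0.0164, i.e. -1.64%.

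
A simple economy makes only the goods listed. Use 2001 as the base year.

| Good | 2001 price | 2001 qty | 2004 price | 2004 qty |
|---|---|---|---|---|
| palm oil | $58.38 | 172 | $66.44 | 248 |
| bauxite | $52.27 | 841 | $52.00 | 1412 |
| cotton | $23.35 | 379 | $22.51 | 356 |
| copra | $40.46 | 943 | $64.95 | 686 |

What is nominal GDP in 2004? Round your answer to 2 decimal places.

Nominal GDP 2004 = Σ (p_2004 × q_2004) = 66.44·248 + 52.00·1412 + 22.51·356 + 64.95·686 = 142470.38.

$142470.38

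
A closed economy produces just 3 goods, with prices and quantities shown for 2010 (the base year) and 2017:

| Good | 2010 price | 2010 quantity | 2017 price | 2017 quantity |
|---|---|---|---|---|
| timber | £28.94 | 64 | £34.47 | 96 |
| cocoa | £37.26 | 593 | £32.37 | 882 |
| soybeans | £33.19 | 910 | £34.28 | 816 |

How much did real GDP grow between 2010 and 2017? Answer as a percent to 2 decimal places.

15.83%

Real GDP 2010 = Nominal GDP 2010 = 28.94·64 + 37.26·593 + 33.19·910 = 54150.24.
Real GDP 2017 (at 2010 prices) = 28.94·96 + 37.26·882 + 33.19·816 = 62724.60.
Real growth = 62724.60/54150.24 − 1 = 0.1583.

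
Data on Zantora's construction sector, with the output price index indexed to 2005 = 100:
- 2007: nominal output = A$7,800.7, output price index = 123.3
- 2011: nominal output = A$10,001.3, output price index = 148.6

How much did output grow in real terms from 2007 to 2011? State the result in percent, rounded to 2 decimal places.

6.38%

Real output 2007 = 7800.7 / 1.233 = 6326.60.
Real output 2011 = 10001.3 / 1.486 = 6730.35.
Real growth = 6730.35 / 6326.60 − 1 = 0.0638.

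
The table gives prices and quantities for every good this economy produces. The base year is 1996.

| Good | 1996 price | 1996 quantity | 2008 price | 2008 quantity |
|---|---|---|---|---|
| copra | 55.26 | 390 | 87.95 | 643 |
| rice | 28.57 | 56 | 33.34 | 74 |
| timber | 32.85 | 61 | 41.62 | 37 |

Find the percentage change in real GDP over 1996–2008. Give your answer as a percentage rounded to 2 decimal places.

Real GDP 1996 = Nominal GDP 1996 = 55.26·390 + 28.57·56 + 32.85·61 = 25155.17.
Real GDP 2008 (at 1996 prices) = 55.26·643 + 28.57·74 + 32.85·37 = 38861.81.
Real growth = 38861.81/25155.17 − 1 = 0.5449.

54.49%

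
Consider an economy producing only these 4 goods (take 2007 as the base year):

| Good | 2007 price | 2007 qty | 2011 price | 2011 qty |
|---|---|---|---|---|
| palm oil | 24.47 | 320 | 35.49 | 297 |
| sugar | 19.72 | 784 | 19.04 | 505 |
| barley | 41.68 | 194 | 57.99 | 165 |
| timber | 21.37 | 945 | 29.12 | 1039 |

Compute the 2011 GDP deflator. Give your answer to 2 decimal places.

Nominal GDP 2011 = 35.49·297 + 19.04·505 + 57.99·165 + 29.12·1039 = 59979.76.
Real GDP 2011 (at 2007 prices) = 24.47·297 + 19.72·505 + 41.68·165 + 21.37·1039 = 46306.82.
Deflator = Nominal/Real × 100 = 59979.76/46306.82 × 100 = 129.527.

129.53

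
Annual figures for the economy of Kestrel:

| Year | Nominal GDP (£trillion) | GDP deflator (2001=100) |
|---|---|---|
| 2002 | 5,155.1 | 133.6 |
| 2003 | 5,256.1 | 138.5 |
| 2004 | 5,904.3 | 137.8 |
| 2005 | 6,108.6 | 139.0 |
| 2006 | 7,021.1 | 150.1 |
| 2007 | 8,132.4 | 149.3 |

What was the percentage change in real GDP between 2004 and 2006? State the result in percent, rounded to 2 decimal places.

Real GDP 2004 = 5904.3/1.378 = 4284.69.
Real GDP 2006 = 7021.1/1.501 = 4677.61.
Change = 4677.61/4284.69 − 1 = 0.0917.

9.17%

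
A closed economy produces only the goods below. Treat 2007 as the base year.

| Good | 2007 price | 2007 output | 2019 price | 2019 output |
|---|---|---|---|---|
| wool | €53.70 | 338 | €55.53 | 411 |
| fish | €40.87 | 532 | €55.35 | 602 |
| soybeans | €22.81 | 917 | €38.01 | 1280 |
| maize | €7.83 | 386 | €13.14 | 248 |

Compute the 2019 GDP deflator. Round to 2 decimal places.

Nominal GDP 2019 = 55.53·411 + 55.35·602 + 38.01·1280 + 13.14·248 = 108055.05.
Real GDP 2019 (at 2007 prices) = 53.70·411 + 40.87·602 + 22.81·1280 + 7.83·248 = 77813.08.
Deflator = Nominal/Real × 100 = 108055.05/77813.08 × 100 = 138.865.

138.86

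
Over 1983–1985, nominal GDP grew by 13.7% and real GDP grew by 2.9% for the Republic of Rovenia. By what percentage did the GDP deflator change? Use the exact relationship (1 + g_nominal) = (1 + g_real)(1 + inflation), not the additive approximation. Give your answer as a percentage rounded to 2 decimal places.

(1 + g_nom) = (1 + g_real)(1 + π), so π = 1.1370 / 1.0290 − 1 = 0.10496.

10.50%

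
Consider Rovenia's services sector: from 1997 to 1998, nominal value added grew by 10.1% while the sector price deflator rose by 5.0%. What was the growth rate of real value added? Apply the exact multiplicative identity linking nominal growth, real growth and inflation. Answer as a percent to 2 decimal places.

4.86%

(1 + g_nom) = (1 + g_real)(1 + π), so g_real = 1.1010 / 1.0500 − 1 = 0.04857.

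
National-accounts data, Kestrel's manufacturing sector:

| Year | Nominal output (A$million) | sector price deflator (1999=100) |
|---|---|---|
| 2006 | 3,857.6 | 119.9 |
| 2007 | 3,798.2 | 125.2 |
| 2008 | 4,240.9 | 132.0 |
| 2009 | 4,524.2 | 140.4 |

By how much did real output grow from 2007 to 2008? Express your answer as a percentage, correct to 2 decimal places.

Real output 2007 = 3798.2/1.252 = 3033.71.
Real output 2008 = 4240.9/1.320 = 3212.80.
Change = 3212.80/3033.71 − 1 = 0.0590.

5.90%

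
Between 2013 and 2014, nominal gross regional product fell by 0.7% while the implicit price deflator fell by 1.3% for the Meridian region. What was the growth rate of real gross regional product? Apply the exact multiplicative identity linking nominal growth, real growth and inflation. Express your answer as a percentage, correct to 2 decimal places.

0.61%

(1 + g_nom) = (1 + g_real)(1 + π), so g_real = 0.9930 / 0.9870 − 1 = 0.00608.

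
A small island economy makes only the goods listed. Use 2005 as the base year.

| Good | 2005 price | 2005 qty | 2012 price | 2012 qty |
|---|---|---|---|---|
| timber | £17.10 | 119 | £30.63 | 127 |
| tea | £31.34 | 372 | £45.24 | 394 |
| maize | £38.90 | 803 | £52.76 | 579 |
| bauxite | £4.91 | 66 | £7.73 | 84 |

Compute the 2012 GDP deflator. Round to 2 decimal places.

141.27

Nominal GDP 2012 = 30.63·127 + 45.24·394 + 52.76·579 + 7.73·84 = 52911.93.
Real GDP 2012 (at 2005 prices) = 17.10·127 + 31.34·394 + 38.90·579 + 4.91·84 = 37455.20.
Deflator = Nominal/Real × 100 = 52911.93/37455.20 × 100 = 141.267.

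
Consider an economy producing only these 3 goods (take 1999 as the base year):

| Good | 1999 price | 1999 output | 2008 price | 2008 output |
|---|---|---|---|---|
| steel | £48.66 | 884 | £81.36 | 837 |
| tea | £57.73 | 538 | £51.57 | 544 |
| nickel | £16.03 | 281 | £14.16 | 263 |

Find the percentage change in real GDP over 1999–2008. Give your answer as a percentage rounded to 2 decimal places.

-2.84%

Real GDP 1999 = Nominal GDP 1999 = 48.66·884 + 57.73·538 + 16.03·281 = 78578.61.
Real GDP 2008 (at 1999 prices) = 48.66·837 + 57.73·544 + 16.03·263 = 76349.43.
Real growth = 76349.43/78578.61 − 1 = -0.0284.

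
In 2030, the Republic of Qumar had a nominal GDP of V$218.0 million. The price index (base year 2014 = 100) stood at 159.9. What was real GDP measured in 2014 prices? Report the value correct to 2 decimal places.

Real GDP = Nominal / (price index/100) = 218.0 / 1.599 = 136.34.

V$136.34 million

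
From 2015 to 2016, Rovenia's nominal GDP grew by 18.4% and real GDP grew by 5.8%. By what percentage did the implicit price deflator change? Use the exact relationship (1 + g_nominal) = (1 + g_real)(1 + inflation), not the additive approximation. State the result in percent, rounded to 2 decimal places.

(1 + g_nom) = (1 + g_real)(1 + π), so π = 1.1840 / 1.0580 − 1 = 0.11909.

11.91%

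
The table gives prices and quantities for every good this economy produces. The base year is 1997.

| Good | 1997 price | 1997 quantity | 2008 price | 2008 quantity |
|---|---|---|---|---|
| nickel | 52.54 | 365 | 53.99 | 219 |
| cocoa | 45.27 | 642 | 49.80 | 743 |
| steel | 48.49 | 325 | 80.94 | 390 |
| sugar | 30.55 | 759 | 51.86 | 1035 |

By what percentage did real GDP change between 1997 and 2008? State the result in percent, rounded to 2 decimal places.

9.73%

Real GDP 1997 = Nominal GDP 1997 = 52.54·365 + 45.27·642 + 48.49·325 + 30.55·759 = 87187.14.
Real GDP 2008 (at 1997 prices) = 52.54·219 + 45.27·743 + 48.49·390 + 30.55·1035 = 95672.22.
Real growth = 95672.22/87187.14 − 1 = 0.0973.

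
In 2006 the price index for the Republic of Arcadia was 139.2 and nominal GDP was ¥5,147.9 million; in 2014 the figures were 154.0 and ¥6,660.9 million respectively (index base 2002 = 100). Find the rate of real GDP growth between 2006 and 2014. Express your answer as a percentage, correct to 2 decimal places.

Deflate each year: 2006 → 5147.9/1.392 = 3698.20; 2014 → 6660.9/1.540 = 4325.26.
So real GDP changed by 4325.26/3698.20 − 1 = 0.1696, i.e. 16.96%.

16.96%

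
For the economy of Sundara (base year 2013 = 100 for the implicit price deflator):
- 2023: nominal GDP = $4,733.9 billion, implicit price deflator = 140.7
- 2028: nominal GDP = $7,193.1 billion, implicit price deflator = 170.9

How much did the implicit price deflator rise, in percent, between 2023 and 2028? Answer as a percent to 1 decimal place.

21.5%

Price-level change = 170.9 / 140.7 − 1 = 0.2146.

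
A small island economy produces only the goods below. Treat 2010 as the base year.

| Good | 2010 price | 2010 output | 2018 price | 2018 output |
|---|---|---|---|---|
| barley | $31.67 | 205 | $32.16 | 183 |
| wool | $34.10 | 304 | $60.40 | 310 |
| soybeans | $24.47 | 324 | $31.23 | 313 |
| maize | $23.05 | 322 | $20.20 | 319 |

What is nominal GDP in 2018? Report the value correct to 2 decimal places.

Nominal GDP 2018 = Σ (p_2018 × q_2018) = 32.16·183 + 60.40·310 + 31.23·313 + 20.20·319 = 40828.07.

$40828.07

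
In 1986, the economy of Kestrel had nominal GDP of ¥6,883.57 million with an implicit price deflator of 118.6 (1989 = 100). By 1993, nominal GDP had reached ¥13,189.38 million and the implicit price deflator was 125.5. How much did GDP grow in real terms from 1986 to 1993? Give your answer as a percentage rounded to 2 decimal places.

Real GDP 1986 = 6883.57 / 1.186 = 5804.02.
Real GDP 1993 = 13189.38 / 1.255 = 10509.47.
Real growth = 10509.47 / 5804.02 − 1 = 0.8107.

81.07%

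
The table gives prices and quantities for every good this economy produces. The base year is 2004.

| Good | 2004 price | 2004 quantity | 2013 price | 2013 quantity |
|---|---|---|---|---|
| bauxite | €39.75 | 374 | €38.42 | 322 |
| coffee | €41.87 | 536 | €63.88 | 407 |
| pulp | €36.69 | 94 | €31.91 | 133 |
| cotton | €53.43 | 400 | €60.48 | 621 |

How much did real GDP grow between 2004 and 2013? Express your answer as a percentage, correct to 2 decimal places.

Real GDP 2004 = Nominal GDP 2004 = 39.75·374 + 41.87·536 + 36.69·94 + 53.43·400 = 62129.68.
Real GDP 2013 (at 2004 prices) = 39.75·322 + 41.87·407 + 36.69·133 + 53.43·621 = 67900.39.
Real growth = 67900.39/62129.68 − 1 = 0.0929.

9.29%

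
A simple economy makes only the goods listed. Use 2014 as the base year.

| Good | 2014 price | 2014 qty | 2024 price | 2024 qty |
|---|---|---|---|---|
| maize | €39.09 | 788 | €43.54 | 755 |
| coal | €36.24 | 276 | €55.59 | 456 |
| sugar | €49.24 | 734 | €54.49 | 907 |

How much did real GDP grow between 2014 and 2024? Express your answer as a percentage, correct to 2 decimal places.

Real GDP 2014 = Nominal GDP 2014 = 39.09·788 + 36.24·276 + 49.24·734 = 76947.32.
Real GDP 2024 (at 2014 prices) = 39.09·755 + 36.24·456 + 49.24·907 = 90699.07.
Real growth = 90699.07/76947.32 − 1 = 0.1787.

17.87%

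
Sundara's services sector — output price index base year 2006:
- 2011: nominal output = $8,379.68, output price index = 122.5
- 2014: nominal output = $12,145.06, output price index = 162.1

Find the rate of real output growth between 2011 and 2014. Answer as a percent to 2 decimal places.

Deflate each year: 2011 → 8379.68/1.225 = 6840.56; 2014 → 12145.06/1.621 = 7492.33.
So real output changed by 7492.33/6840.56 − 1 = 0.0953, i.e. 9.53%.

9.53%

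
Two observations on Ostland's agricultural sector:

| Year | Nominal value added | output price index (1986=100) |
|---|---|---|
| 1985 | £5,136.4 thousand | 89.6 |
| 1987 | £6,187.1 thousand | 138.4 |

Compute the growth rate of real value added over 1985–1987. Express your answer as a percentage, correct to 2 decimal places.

-22.02%

Deflate each year: 1985 → 5136.4/0.896 = 5732.59; 1987 → 6187.1/1.384 = 4470.45.
So real value added changed by 4470.45/5732.59 − 1 = -0.2202, i.e. -22.02%.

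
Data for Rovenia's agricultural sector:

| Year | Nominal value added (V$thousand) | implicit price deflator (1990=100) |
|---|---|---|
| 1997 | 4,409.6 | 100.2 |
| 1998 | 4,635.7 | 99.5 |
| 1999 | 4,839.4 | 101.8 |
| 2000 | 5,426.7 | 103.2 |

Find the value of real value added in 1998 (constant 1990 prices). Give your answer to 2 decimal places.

Real value added 1998 = 4635.7 / 0.995 = 4658.99.

V$4,658.99 thousand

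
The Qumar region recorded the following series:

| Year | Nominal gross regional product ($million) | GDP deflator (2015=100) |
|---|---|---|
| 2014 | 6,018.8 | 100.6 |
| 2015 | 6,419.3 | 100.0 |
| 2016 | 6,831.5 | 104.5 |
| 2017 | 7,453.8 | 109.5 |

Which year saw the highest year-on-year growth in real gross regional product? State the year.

2015

2015: real = 6419.3/1.000 = 6419.30; growth vs 2014 (5982.90) = 7.29%.
2016: real = 6831.5/1.045 = 6537.32; growth vs 2015 (6419.30) = 1.84%.
2017: real = 7453.8/1.095 = 6807.12; growth vs 2016 (6537.32) = 4.13%.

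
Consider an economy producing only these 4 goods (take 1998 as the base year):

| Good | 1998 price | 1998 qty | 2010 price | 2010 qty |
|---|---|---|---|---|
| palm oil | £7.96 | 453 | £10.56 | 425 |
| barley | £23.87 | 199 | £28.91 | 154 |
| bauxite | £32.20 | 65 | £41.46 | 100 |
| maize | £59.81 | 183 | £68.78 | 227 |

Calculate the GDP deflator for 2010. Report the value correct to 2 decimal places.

120.30

Nominal GDP 2010 = 10.56·425 + 28.91·154 + 41.46·100 + 68.78·227 = 28699.20.
Real GDP 2010 (at 1998 prices) = 7.96·425 + 23.87·154 + 32.20·100 + 59.81·227 = 23855.85.
Deflator = Nominal/Real × 100 = 28699.20/23855.85 × 100 = 120.303.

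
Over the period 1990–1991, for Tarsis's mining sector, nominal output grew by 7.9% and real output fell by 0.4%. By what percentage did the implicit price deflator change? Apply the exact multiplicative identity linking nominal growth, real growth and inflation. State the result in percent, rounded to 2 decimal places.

(1 + g_nom) = (1 + g_real)(1 + π), so π = 1.0790 / 0.9960 − 1 = 0.08333.

8.33%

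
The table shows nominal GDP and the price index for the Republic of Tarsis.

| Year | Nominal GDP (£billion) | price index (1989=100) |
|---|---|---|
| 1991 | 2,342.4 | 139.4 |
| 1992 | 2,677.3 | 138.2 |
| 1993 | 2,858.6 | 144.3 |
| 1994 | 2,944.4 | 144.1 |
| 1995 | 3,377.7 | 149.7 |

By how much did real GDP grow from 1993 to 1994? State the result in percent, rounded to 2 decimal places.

3.14%

Real GDP 1993 = 2858.6/1.443 = 1981.01.
Real GDP 1994 = 2944.4/1.441 = 2043.30.
Change = 2043.30/1981.01 − 1 = 0.0314.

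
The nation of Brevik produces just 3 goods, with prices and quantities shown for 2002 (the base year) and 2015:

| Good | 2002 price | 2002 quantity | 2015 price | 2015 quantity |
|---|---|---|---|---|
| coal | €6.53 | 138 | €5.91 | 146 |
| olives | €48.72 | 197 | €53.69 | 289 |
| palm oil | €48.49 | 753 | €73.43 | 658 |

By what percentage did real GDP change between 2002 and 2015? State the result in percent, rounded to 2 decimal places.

Real GDP 2002 = Nominal GDP 2002 = 6.53·138 + 48.72·197 + 48.49·753 = 47011.95.
Real GDP 2015 (at 2002 prices) = 6.53·146 + 48.72·289 + 48.49·658 = 46939.88.
Real growth = 46939.88/47011.95 − 1 = -0.0015.

-0.15%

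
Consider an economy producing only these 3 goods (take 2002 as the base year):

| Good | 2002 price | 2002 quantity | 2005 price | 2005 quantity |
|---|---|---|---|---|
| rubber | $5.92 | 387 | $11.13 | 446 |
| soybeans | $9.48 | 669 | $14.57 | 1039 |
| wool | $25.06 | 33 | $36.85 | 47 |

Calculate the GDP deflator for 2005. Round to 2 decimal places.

159.75

Nominal GDP 2005 = 11.13·446 + 14.57·1039 + 36.85·47 = 21834.16.
Real GDP 2005 (at 2002 prices) = 5.92·446 + 9.48·1039 + 25.06·47 = 13667.86.
Deflator = Nominal/Real × 100 = 21834.16/13667.86 × 100 = 159.748.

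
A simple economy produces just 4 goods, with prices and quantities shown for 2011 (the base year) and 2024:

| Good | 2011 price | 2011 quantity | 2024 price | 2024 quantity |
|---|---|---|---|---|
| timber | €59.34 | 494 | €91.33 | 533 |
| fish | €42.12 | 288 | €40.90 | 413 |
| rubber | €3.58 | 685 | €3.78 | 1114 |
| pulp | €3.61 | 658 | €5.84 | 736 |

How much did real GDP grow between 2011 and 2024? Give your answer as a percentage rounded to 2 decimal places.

Real GDP 2011 = Nominal GDP 2011 = 59.34·494 + 42.12·288 + 3.58·685 + 3.61·658 = 46272.20.
Real GDP 2024 (at 2011 prices) = 59.34·533 + 42.12·413 + 3.58·1114 + 3.61·736 = 55668.86.
Real growth = 55668.86/46272.20 − 1 = 0.2031.

20.31%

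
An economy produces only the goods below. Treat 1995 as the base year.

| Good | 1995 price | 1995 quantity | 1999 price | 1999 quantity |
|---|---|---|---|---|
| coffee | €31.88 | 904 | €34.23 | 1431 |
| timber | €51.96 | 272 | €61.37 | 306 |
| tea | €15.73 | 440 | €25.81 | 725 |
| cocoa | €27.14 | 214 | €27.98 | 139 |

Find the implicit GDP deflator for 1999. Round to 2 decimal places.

Nominal GDP 1999 = 34.23·1431 + 61.37·306 + 25.81·725 + 27.98·139 = 90363.82.
Real GDP 1999 (at 1995 prices) = 31.88·1431 + 51.96·306 + 15.73·725 + 27.14·139 = 76696.75.
Deflator = Nominal/Real × 100 = 90363.82/76696.75 × 100 = 117.820.

117.82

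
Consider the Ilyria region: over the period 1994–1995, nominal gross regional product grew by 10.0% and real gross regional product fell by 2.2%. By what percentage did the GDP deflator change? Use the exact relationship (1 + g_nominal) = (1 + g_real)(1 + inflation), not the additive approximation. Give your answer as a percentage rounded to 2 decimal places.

(1 + g_nom) = (1 + g_real)(1 + π), so π = 1.1000 / 0.9780 − 1 = 0.12474.

12.47%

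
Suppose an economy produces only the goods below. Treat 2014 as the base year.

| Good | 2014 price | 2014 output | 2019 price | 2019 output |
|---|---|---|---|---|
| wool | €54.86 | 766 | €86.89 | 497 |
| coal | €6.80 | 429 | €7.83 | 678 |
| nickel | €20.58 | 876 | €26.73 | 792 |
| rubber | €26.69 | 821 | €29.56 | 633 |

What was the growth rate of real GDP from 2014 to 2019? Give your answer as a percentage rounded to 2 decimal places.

-23.34%

Real GDP 2014 = Nominal GDP 2014 = 54.86·766 + 6.80·429 + 20.58·876 + 26.69·821 = 84880.53.
Real GDP 2019 (at 2014 prices) = 54.86·497 + 6.80·678 + 20.58·792 + 26.69·633 = 65069.95.
Real growth = 65069.95/84880.53 − 1 = -0.2334.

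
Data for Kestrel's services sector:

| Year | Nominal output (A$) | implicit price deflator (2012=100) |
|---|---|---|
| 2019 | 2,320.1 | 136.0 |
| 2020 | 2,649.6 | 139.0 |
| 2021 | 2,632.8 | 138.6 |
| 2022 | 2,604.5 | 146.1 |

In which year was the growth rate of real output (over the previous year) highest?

2020: real = 2649.6/1.390 = 1906.19; growth vs 2019 (1705.96) = 11.74%.
2021: real = 2632.8/1.386 = 1899.57; growth vs 2020 (1906.19) = -0.35%.
2022: real = 2604.5/1.461 = 1782.68; growth vs 2021 (1899.57) = -6.15%.

2020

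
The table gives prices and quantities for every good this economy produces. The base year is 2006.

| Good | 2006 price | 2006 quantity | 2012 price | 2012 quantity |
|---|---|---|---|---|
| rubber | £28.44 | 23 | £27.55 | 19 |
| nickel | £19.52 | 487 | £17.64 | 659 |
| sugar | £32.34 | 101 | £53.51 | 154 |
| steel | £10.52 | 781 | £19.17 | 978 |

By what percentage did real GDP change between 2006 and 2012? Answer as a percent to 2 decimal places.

32.48%

Real GDP 2006 = Nominal GDP 2006 = 28.44·23 + 19.52·487 + 32.34·101 + 10.52·781 = 21642.82.
Real GDP 2012 (at 2006 prices) = 28.44·19 + 19.52·659 + 32.34·154 + 10.52·978 = 28672.96.
Real growth = 28672.96/21642.82 − 1 = 0.3248.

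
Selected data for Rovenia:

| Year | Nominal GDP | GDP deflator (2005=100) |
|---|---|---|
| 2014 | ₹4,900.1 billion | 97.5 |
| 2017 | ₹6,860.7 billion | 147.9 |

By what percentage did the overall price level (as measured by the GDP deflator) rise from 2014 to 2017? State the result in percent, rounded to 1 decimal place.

51.7%

Price-level change = 147.9 / 97.5 − 1 = 0.5169.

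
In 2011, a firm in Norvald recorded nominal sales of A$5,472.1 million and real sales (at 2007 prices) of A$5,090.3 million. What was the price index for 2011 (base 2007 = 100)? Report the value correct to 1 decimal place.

price index = (Nominal / Real) × 100 = 5472.1 / 5090.3 × 100 = 107.50.

107.5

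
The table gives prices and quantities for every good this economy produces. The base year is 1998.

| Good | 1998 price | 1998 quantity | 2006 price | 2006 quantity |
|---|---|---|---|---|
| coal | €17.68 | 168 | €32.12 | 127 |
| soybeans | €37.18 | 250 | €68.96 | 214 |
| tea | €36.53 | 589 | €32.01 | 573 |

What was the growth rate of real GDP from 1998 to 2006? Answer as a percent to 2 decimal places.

-7.84%

Real GDP 1998 = Nominal GDP 1998 = 17.68·168 + 37.18·250 + 36.53·589 = 33781.41.
Real GDP 2006 (at 1998 prices) = 17.68·127 + 37.18·214 + 36.53·573 = 31133.57.
Real growth = 31133.57/33781.41 − 1 = -0.0784.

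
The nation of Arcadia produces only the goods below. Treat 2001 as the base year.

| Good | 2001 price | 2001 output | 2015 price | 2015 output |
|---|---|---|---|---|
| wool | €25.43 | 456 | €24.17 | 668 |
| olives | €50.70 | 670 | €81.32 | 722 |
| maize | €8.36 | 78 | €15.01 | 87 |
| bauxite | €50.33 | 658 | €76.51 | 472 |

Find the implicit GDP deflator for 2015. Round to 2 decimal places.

143.81

Nominal GDP 2015 = 24.17·668 + 81.32·722 + 15.01·87 + 76.51·472 = 112277.19.
Real GDP 2015 (at 2001 prices) = 25.43·668 + 50.70·722 + 8.36·87 + 50.33·472 = 78075.72.
Deflator = Nominal/Real × 100 = 112277.19/78075.72 × 100 = 143.806.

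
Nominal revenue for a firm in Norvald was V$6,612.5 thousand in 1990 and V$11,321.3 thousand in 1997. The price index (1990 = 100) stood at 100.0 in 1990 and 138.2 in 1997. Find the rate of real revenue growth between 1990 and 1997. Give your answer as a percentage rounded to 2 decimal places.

23.89%

Deflate each year: 1990 → 6612.5/1.000 = 6612.50; 1997 → 11321.3/1.382 = 8191.97.
So real revenue changed by 8191.97/6612.50 − 1 = 0.2389, i.e. 23.89%.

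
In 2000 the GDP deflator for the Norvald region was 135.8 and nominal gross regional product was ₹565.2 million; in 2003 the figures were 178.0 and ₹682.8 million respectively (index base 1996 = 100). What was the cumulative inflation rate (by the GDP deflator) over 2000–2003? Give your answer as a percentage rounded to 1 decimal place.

31.1%

Price-level change = 178.0 / 135.8 − 1 = 0.3108.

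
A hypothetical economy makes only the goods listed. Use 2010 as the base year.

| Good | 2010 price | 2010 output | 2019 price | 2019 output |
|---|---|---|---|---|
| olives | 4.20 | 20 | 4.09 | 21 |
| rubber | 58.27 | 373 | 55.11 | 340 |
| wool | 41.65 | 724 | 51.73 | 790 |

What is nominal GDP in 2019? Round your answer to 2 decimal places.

59689.99

Nominal GDP 2019 = Σ (p_2019 × q_2019) = 4.09·21 + 55.11·340 + 51.73·790 = 59689.99.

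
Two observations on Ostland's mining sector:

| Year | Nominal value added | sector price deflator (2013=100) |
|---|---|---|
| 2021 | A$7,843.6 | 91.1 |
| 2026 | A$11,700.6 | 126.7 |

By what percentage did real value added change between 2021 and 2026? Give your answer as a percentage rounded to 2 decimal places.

7.26%

Deflate each year: 2021 → 7843.6/0.911 = 8609.88; 2026 → 11700.6/1.267 = 9234.89.
So real value added changed by 9234.89/8609.88 − 1 = 0.0726, i.e. 7.26%.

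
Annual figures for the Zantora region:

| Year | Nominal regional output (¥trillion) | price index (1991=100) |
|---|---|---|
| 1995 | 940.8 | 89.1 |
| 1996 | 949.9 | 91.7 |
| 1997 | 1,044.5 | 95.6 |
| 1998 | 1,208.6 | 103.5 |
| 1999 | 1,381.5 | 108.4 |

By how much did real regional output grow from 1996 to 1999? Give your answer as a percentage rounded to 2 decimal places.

23.03%

Real regional output 1996 = 949.9/0.917 = 1035.88.
Real regional output 1999 = 1381.5/1.084 = 1274.45.
Change = 1274.45/1035.88 − 1 = 0.2303.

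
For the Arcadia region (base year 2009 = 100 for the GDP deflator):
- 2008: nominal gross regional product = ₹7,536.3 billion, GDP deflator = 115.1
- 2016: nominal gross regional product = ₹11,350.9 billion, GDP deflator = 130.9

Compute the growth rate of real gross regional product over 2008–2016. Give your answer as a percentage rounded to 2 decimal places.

32.44%

Real gross regional product 2008 = 7536.3 / 1.151 = 6547.61.
Real gross regional product 2016 = 11350.9 / 1.309 = 8671.43.
Real growth = 8671.43 / 6547.61 − 1 = 0.3244.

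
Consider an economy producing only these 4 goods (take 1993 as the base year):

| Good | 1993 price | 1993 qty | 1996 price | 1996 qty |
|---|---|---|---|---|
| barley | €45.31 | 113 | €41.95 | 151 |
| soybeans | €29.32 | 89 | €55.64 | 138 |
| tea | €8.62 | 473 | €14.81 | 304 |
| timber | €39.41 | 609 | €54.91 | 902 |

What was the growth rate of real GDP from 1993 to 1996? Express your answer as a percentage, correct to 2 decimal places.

37.00%

Real GDP 1993 = Nominal GDP 1993 = 45.31·113 + 29.32·89 + 8.62·473 + 39.41·609 = 35807.46.
Real GDP 1996 (at 1993 prices) = 45.31·151 + 29.32·138 + 8.62·304 + 39.41·902 = 49056.27.
Real growth = 49056.27/35807.46 − 1 = 0.3700.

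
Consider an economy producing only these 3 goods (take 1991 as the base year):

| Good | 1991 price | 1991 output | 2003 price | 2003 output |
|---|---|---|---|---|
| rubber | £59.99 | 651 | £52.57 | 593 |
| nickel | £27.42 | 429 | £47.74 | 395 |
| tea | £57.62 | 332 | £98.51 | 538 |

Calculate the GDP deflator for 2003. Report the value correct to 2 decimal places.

133.11

Nominal GDP 2003 = 52.57·593 + 47.74·395 + 98.51·538 = 103029.69.
Real GDP 2003 (at 1991 prices) = 59.99·593 + 27.42·395 + 57.62·538 = 77404.53.
Deflator = Nominal/Real × 100 = 103029.69/77404.53 × 100 = 133.106.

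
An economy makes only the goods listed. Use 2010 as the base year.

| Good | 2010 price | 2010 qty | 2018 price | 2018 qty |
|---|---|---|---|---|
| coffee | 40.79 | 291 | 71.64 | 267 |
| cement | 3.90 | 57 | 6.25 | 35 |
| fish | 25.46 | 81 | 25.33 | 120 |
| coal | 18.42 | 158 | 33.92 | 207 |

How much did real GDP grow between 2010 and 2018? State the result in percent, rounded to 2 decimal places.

4.87%

Real GDP 2010 = Nominal GDP 2010 = 40.79·291 + 3.90·57 + 25.46·81 + 18.42·158 = 17064.81.
Real GDP 2018 (at 2010 prices) = 40.79·267 + 3.90·35 + 25.46·120 + 18.42·207 = 17895.57.
Real growth = 17895.57/17064.81 − 1 = 0.0487.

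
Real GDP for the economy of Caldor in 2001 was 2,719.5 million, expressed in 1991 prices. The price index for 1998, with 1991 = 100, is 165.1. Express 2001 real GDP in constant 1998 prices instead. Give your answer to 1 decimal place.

Real GDP in 1998 prices = Real GDP in 1991 prices × (P_1998/P_1991) = 2719.5 × 1.651 = 4489.89.

4,489.9 million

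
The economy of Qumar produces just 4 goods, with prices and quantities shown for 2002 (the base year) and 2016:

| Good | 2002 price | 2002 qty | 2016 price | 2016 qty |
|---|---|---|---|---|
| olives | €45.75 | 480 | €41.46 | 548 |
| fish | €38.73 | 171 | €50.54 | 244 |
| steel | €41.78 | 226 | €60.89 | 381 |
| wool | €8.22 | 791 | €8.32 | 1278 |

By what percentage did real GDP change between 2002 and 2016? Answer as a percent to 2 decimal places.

Real GDP 2002 = Nominal GDP 2002 = 45.75·480 + 38.73·171 + 41.78·226 + 8.22·791 = 44527.13.
Real GDP 2016 (at 2002 prices) = 45.75·548 + 38.73·244 + 41.78·381 + 8.22·1278 = 60944.46.
Real growth = 60944.46/44527.13 − 1 = 0.3687.

36.87%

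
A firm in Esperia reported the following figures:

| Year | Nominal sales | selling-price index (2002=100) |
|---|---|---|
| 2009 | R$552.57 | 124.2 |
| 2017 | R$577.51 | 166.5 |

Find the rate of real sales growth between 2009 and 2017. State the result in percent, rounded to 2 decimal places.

Real sales 2009 = 552.57 / 1.242 = 444.90.
Real sales 2017 = 577.51 / 1.665 = 346.85.
Real growth = 346.85 / 444.90 − 1 = -0.2204.

-22.04%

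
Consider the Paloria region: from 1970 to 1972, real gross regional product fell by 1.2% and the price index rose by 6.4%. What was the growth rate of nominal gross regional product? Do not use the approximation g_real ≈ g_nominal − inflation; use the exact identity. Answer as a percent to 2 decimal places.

5.12%

(1 + g_nom) = (1 + g_real)(1 + π) = 0.9880 × 1.0640 = 1.05123.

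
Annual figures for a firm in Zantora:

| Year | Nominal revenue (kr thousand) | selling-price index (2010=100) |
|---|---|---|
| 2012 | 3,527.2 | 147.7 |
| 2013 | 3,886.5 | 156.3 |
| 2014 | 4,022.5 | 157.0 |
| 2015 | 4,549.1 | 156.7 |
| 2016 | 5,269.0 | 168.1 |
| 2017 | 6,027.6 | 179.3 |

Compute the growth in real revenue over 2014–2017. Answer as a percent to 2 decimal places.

31.21%

Real revenue 2014 = 4022.5/1.570 = 2562.10.
Real revenue 2017 = 6027.6/1.793 = 3361.74.
Change = 3361.74/2562.10 − 1 = 0.3121.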